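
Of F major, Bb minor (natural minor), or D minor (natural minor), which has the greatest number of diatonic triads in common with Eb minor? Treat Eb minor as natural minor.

Bb minor

Triads of Eb minor (natural minor): Ebm (i), Fdim (ii°), Gb (III), Abm (iv), Bbm (v), Cb (VI), Db (VII).
F major shares 0: none.
Bb minor (natural minor) shares 4: Ebm, Gb, Bbm, Db.
D minor (natural minor) shares 0: none.
The most common triads (4) are shared with Bb minor.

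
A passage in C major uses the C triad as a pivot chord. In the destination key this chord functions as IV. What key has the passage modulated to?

G major

The numeral IV denotes a major triad on scale degree 4. With C on degree 4, the tonic of the new key is G.
Degree 4 carries a major triad in major keys, so the destination is G major.
Check: the diatonic triads of G major are G (I), Am (ii), Bm (iii), C (IV), D (V), Em (vi), F♯dim (vii°) — C is indeed IV.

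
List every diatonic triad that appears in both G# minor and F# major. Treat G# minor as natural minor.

Triads in G# minor (natural minor): G# minor (i), A# diminished (ii°), B major (III), C# minor (iv), D# minor (v), E major (VI), F# major (VII).
Triads in F# major: F# major (I), G# minor (ii), A# minor (iii), B major (IV), C# major (V), D# minor (vi), E# diminished (vii°).
Shared triads with their functions: G# minor (i in G# minor, ii in F# major); B major (III in G# minor, IV in F# major); D# minor (v in G# minor, vi in F# major); F# major (VII in G# minor, I in F# major).

G#m, B, D#m, F#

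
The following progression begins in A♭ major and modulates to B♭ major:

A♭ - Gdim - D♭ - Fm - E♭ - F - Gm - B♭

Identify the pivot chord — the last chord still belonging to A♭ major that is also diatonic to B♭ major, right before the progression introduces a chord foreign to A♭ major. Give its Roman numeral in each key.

Chords diatonic to A♭ major: A♭, B♭m, Cm, D♭, E♭, Fm, Gdim.
Reading the progression, the first chord not in that set is F, so the modulation leaves A♭ major there.
The chord immediately before F is E♭, which is diatonic to both keys: V in A♭ major and IV in B♭ major.

E♭ — V in A♭ major, IV in B♭ major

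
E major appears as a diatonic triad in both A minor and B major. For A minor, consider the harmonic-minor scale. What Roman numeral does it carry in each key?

The scale of A minor (harmonic minor) is A B C D E F G#; E is degree 5, and the triad built there (E-G#-B) is major, so it is V.
The scale of B major is B C# D# E F# G# A#; E is degree 4, and the triad built there (E-G#-B) is major, so it is IV.

V in A minor; IV in B major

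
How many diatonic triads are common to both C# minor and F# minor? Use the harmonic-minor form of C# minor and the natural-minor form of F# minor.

3

Diatonic triads of C# minor (harmonic minor): C#m (i), D#dim (ii°), Eaug (III+), F#m (iv), G# (V), A (VI), B#dim (vii°).
Diatonic triads of F# minor (natural minor): F#m (i), G#dim (ii°), A (III), Bm (iv), C#m (v), D (VI), E (VII).
Matching root and quality in both lists: C#m, F#m, A.
That gives 3 common triads.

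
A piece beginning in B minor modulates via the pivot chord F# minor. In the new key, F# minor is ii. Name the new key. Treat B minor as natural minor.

E major

The numeral ii denotes a minor triad on scale degree 2. With F# on degree 2, the tonic of the new key is E.
Degree 2 carries a minor triad in major keys, so the destination is E major.
Check: the diatonic triads of E major are E (I), F#m (ii), G#m (iii), A (IV), B (V), C#m (vi), D#dim (vii°) — F# minor is indeed ii.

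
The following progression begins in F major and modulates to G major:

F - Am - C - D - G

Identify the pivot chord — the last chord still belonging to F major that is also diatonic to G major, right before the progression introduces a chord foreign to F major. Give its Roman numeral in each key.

Chords diatonic to F major: F, Gm, Am, Bb, C, Dm, Edim.
Reading the progression, the first chord not in that set is D, so the modulation leaves F major there.
The chord immediately before D is C, which is diatonic to both keys: V in F major and IV in G major.

C — V in F major, IV in G major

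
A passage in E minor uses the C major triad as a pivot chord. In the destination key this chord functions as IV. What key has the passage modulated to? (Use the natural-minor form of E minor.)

G major

The numeral IV denotes a major triad on scale degree 4. With C on degree 4, the tonic of the new key is G.
Degree 4 carries a major triad in major keys, so the destination is G major.
Check: the diatonic triads of G major are G (I), Am (ii), Bm (iii), C (IV), D (V), Em (vi), F#dim (vii°) — C major is indeed IV.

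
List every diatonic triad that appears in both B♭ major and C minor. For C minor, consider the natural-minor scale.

Triads in B♭ major: B♭ major (I), C minor (ii), D minor (iii), E♭ major (IV), F major (V), G minor (vi), A diminished (vii°).
Triads in C minor (natural minor): C minor (i), D diminished (ii°), E♭ major (III), F minor (iv), G minor (v), A♭ major (VI), B♭ major (VII).
Shared triads with their functions: B♭ major (I in B♭ major, VII in C minor); C minor (ii in B♭ major, i in C minor); E♭ major (IV in B♭ major, III in C minor); G minor (vi in B♭ major, v in C minor).

B♭, Cm, E♭, Gm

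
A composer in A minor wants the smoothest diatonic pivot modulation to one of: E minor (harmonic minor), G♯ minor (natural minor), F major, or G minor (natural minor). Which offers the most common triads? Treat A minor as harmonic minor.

F major

Triads of A minor (harmonic minor): A minor (i), B diminished (ii°), C augmented (III+), D minor (iv), E major (V), F major (VI), G♯ diminished (vii°).
E minor (harmonic minor) shares 1: Am.
G♯ minor (natural minor) shares 1: E.
F major shares 3: Am, Dm, F.
G minor (natural minor) shares 2: Dm, F.
The most common triads (3) are shared with F major.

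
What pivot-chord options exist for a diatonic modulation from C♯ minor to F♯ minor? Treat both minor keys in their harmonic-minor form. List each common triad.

Triads in C♯ minor (harmonic minor): C♯m (i), D♯dim (ii°), Eaug (III+), F♯m (iv), G♯ (V), A (VI), B♯dim (vii°).
Triads in F♯ minor (harmonic minor): F♯m (i), G♯dim (ii°), Aaug (III+), Bm (iv), C♯ (V), D (VI), E♯dim (vii°).
Shared triads with their functions: F♯m (iv in C♯ minor, i in F♯ minor).

F♯m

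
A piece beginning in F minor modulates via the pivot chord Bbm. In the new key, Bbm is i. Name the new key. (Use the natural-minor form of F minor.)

Bb minor

The numeral i denotes a minor triad on scale degree 1. With Bb on degree 1, the tonic of the new key is Bb.
Degree 1 carries a minor triad in minor keys, so the destination is Bb minor.
Check: the diatonic triads of Bb minor (natural minor) are Bbm (i), Cdim (ii°), Db (III), Ebm (iv), Fm (v), Gb (VI), Ab (VII) — Bbm is indeed i.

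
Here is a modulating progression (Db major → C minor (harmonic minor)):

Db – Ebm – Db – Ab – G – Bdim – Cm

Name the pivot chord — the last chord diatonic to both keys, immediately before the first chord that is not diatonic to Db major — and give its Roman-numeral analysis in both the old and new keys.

Ab — V in Db major, VI in C minor

Chords diatonic to Db major: Db, Ebm, Fm, Gb, Ab, Bbm, Cdim.
Reading the progression, the first chord not in that set is G, so the modulation leaves Db major there.
The chord immediately before G is Ab, which is diatonic to both keys: V in Db major and VI in C minor.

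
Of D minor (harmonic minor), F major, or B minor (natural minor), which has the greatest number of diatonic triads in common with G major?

Triads of G major: G (I), Am (ii), Bm (iii), C (IV), D (V), Em (vi), F♯dim (vii°).
D minor (harmonic minor) shares 0: none.
F major shares 2: Am, C.
B minor (natural minor) shares 4: G, Bm, D, Em.
The most common triads (4) are shared with B minor.

B minor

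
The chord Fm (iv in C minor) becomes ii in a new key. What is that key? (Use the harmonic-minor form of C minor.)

The numeral ii denotes a minor triad on scale degree 2. With F on degree 2, the tonic of the new key is Eb.
Degree 2 carries a minor triad in major keys, so the destination is Eb major.
Check: the diatonic triads of Eb major are Eb (I), Fm (ii), Gm (iii), Ab (IV), Bb (V), Cm (vi), Ddim (vii°) — Fm is indeed ii.

Eb major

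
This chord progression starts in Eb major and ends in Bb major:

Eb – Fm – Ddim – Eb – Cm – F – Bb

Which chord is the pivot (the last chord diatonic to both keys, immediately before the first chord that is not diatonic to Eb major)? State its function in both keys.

Chords diatonic to Eb major: Eb, Fm, Gm, Ab, Bb, Cm, Ddim.
Reading the progression, the first chord not in that set is F, so the modulation leaves Eb major there.
The chord immediately before F is Cm, which is diatonic to both keys: vi in Eb major and ii in Bb major.

Cm — vi in Eb major, ii in Bb major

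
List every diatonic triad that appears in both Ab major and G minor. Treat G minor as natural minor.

Triads in Ab major: Ab (I), Bbm (ii), Cm (iii), Db (IV), Eb (V), Fm (vi), Gdim (vii°).
Triads in G minor (natural minor): Gm (i), Adim (ii°), Bb (III), Cm (iv), Dm (v), Eb (VI), F (VII).
Shared triads with their functions: Cm (iii in Ab major, iv in G minor); Eb (V in Ab major, VI in G minor).

Cm, Eb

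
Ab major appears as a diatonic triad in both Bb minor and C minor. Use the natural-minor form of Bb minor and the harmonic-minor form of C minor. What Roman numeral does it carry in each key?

VII in Bb minor; VI in C minor

The scale of Bb minor (natural minor) is Bb C Db Eb F Gb Ab; Ab is degree 7, and the triad built there (Ab-C-Eb) is major, so it is VII.
The scale of C minor (harmonic minor) is C D Eb F G Ab B; Ab is degree 6, and the triad built there (Ab-C-Eb) is major, so it is VI.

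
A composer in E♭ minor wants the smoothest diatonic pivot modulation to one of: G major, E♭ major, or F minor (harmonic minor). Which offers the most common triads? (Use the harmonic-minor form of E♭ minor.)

E♭ major

Triads of E♭ minor (harmonic minor): E♭m (i), Fdim (ii°), G♭aug (III+), A♭m (iv), B♭ (V), C♭ (VI), Ddim (vii°).
G major shares 0: none.
E♭ major shares 2: B♭, Ddim.
F minor (harmonic minor) shares 0: none.
The most common triads (2) are shared with E♭ major.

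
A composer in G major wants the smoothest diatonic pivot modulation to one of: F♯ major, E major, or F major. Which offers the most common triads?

F major

Triads of G major: G major (I), A minor (ii), B minor (iii), C major (IV), D major (V), E minor (vi), F♯ diminished (vii°).
F♯ major shares 0: none.
E major shares 0: none.
F major shares 2: Am, C.
The most common triads (2) are shared with F major.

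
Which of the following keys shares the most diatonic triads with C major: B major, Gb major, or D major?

D major

Triads of C major: C major (I), D minor (ii), E minor (iii), F major (IV), G major (V), A minor (vi), B diminished (vii°).
B major shares 0: none.
Gb major shares 0: none.
D major shares 2: Em, G.
The most common triads (2) are shared with D major.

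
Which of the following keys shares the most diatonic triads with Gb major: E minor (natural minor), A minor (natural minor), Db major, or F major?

Triads of Gb major: Gb major (I), Ab minor (ii), Bb minor (iii), Cb major (IV), Db major (V), Eb minor (vi), F diminished (vii°).
E minor (natural minor) shares 0: none.
A minor (natural minor) shares 0: none.
Db major shares 4: Gb, Bbm, Db, Ebm.
F major shares 0: none.
The most common triads (4) are shared with Db major.

Db major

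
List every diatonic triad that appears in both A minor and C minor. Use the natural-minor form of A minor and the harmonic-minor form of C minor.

Bdim, G

Triads in A minor (natural minor): Am (i), Bdim (ii°), C (III), Dm (iv), Em (v), F (VI), G (VII).
Triads in C minor (harmonic minor): Cm (i), Ddim (ii°), E♭aug (III+), Fm (iv), G (V), A♭ (VI), Bdim (vii°).
Shared triads with their functions: Bdim (ii° in A minor, vii° in C minor); G (VII in A minor, V in C minor).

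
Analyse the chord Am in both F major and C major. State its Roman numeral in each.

iii in F major; vi in C major

The scale of F major is F G A Bb C D E; A is degree 3, and the triad built there (A-C-E) is minor, so it is iii.
The scale of C major is C D E F G A B; A is degree 6, and the triad built there (A-C-E) is minor, so it is vi.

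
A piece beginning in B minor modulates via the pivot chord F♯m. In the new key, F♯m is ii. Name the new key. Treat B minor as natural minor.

E major

The numeral ii denotes a minor triad on scale degree 2. With F♯ on degree 2, the tonic of the new key is E.
Degree 2 carries a minor triad in major keys, so the destination is E major.
Check: the diatonic triads of E major are E (I), F♯m (ii), G♯m (iii), A (IV), B (V), C♯m (vi), D♯dim (vii°) — F♯m is indeed ii.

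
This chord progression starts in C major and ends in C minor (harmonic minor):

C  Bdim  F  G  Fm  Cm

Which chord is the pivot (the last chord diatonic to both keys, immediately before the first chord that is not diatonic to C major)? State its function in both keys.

Chords diatonic to C major: C, Dm, Em, F, G, Am, Bdim.
Reading the progression, the first chord not in that set is Fm, so the modulation leaves C major there.
The chord immediately before Fm is G, which is diatonic to both keys: V in C major and V in C minor.

G — V in C major, V in C minor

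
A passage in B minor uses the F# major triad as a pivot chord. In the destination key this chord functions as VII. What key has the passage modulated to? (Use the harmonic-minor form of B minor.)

The numeral VII denotes a major triad on scale degree 7. With F# on degree 7, the tonic of the new key is G#.
Degree 7 carries a major triad in natural-minor keys, so the destination is G# minor.
Check: the diatonic triads of G# minor (natural minor) are G#m (i), A#dim (ii°), B (III), C#m (iv), D#m (v), E (VI), F# (VII) — F# major is indeed VII.

G# minor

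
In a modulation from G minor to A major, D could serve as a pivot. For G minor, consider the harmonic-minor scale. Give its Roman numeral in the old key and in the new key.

V in G minor; IV in A major

The scale of G minor (harmonic minor) is G A B♭ C D E♭ F♯; D is degree 5, and the triad built there (D-F♯-A) is major, so it is V.
The scale of A major is A B C♯ D E F♯ G♯; D is degree 4, and the triad built there (D-F♯-A) is major, so it is IV.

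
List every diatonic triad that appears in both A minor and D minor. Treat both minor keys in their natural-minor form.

Triads in A minor (natural minor): Am (i), Bdim (ii°), C (III), Dm (iv), Em (v), F (VI), G (VII).
Triads in D minor (natural minor): Dm (i), Edim (ii°), F (III), Gm (iv), Am (v), Bb (VI), C (VII).
Shared triads with their functions: Am (i in A minor, v in D minor); C (III in A minor, VII in D minor); Dm (iv in A minor, i in D minor); F (VI in A minor, III in D minor).

Am, C, Dm, F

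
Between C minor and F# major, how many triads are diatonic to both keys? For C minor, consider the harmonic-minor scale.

0

Diatonic triads of C minor (harmonic minor): Cm (i), Ddim (ii°), Ebaug (III+), Fm (iv), G (V), Ab (VI), Bdim (vii°).
Diatonic triads of F# major: F# (I), G#m (ii), A#m (iii), B (IV), C# (V), D#m (vi), E#dim (vii°).
No triad has the same root and quality in both keys.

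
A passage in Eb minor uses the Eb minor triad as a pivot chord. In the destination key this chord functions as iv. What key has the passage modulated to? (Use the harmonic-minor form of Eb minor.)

The numeral iv denotes a minor triad on scale degree 4. With Eb on degree 4, the tonic of the new key is Bb.
Degree 4 carries a minor triad in minor keys, so the destination is Bb minor.
Check: the diatonic triads of Bb minor (natural minor) are Bbm (i), Cdim (ii°), Db (III), Ebm (iv), Fm (v), Gb (VI), Ab (VII) — Eb minor is indeed iv.

Bb minor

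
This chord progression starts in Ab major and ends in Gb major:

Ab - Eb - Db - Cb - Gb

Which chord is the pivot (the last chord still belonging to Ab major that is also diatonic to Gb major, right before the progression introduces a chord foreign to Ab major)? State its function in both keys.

Chords diatonic to Ab major: Ab, Bbm, Cm, Db, Eb, Fm, Gdim.
Reading the progression, the first chord not in that set is Cb, so the modulation leaves Ab major there.
The chord immediately before Cb is Db, which is diatonic to both keys: IV in Ab major and V in Gb major.

Db — IV in Ab major, V in Gb major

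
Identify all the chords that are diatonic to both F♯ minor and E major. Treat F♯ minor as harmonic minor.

F♯m

Triads in F♯ minor (harmonic minor): F♯m (i), G♯dim (ii°), Aaug (III+), Bm (iv), C♯ (V), D (VI), E♯dim (vii°).
Triads in E major: E (I), F♯m (ii), G♯m (iii), A (IV), B (V), C♯m (vi), D♯dim (vii°).
Shared triads with their functions: F♯m (i in F♯ minor, ii in E major).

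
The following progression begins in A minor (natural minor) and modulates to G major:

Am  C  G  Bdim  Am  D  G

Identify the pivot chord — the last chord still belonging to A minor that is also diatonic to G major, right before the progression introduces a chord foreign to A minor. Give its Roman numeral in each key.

Chords diatonic to A minor: Am, Bdim, C, Dm, Em, F, G.
Reading the progression, the first chord not in that set is D, so the modulation leaves A minor there.
The chord immediately before D is Am, which is diatonic to both keys: i in A minor and ii in G major.

Am — i in A minor, ii in G major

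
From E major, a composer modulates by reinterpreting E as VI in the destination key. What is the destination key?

G♯ minor

The numeral VI denotes a major triad on scale degree 6. With E on degree 6, the tonic of the new key is G♯.
Degree 6 carries a major triad in minor keys, so the destination is G♯ minor.
Check: the diatonic triads of G♯ minor (natural minor) are G♯m (i), A♯dim (ii°), B (III), C♯m (iv), D♯m (v), E (VI), F♯ (VII) — E is indeed VI.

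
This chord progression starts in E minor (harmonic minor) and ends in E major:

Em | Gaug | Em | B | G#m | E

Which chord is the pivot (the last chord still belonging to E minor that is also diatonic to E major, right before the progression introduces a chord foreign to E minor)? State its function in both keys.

Chords diatonic to E minor: Em, F#dim, Gaug, Am, B, C, D#dim.
Reading the progression, the first chord not in that set is G#m, so the modulation leaves E minor there.
The chord immediately before G#m is B, which is diatonic to both keys: V in E minor and V in E major.

B — V in E minor, V in E major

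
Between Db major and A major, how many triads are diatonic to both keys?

Diatonic triads of Db major: Db (I), Ebm (ii), Fm (iii), Gb (IV), Ab (V), Bbm (vi), Cdim (vii°).
Diatonic triads of A major: A (I), Bm (ii), C#m (iii), D (IV), E (V), F#m (vi), G#dim (vii°).
No triad has the same root and quality in both keys.

0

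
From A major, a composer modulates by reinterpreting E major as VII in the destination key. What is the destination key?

The numeral VII denotes a major triad on scale degree 7. With E on degree 7, the tonic of the new key is F#.
Degree 7 carries a major triad in natural-minor keys, so the destination is F# minor.
Check: the diatonic triads of F# minor (natural minor) are F#m (i), G#dim (ii°), A (III), Bm (iv), C#m (v), D (VI), E (VII) — E major is indeed VII.

F# minor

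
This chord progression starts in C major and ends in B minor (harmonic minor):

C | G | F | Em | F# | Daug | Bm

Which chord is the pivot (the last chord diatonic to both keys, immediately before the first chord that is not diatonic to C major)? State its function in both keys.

Chords diatonic to C major: C, Dm, Em, F, G, Am, Bdim.
Reading the progression, the first chord not in that set is F#, so the modulation leaves C major there.
The chord immediately before F# is Em, which is diatonic to both keys: iii in C major and iv in B minor.

Em — iii in C major, iv in B minor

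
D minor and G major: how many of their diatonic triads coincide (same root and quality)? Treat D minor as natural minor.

2

Diatonic triads of D minor (natural minor): Dm (i), Edim (ii°), F (III), Gm (iv), Am (v), Bb (VI), C (VII).
Diatonic triads of G major: G (I), Am (ii), Bm (iii), C (IV), D (V), Em (vi), F#dim (vii°).
Matching root and quality in both lists: Am, C.
That gives 2 common triads.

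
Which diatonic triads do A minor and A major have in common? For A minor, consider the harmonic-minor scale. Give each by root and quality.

Triads in A minor (harmonic minor): Am (i), Bdim (ii°), Caug (III+), Dm (iv), E (V), F (VI), G#dim (vii°).
Triads in A major: A (I), Bm (ii), C#m (iii), D (IV), E (V), F#m (vi), G#dim (vii°).
Shared triads with their functions: E (V in A minor, V in A major); G#dim (vii° in A minor, vii° in A major).

E, G#dim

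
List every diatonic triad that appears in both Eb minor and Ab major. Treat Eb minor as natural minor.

Bbm, Db

Triads in Eb minor (natural minor): Ebm (i), Fdim (ii°), Gb (III), Abm (iv), Bbm (v), Cb (VI), Db (VII).
Triads in Ab major: Ab (I), Bbm (ii), Cm (iii), Db (IV), Eb (V), Fm (vi), Gdim (vii°).
Shared triads with their functions: Bbm (v in Eb minor, ii in Ab major); Db (VII in Eb minor, IV in Ab major).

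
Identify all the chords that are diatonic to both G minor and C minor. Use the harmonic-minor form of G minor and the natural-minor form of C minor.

Gm, Cm, Eb

Triads in G minor (harmonic minor): Gm (i), Adim (ii°), Bbaug (III+), Cm (iv), D (V), Eb (VI), F#dim (vii°).
Triads in C minor (natural minor): Cm (i), Ddim (ii°), Eb (III), Fm (iv), Gm (v), Ab (VI), Bb (VII).
Shared triads with their functions: Gm (i in G minor, v in C minor); Cm (iv in G minor, i in C minor); Eb (VI in G minor, III in C minor).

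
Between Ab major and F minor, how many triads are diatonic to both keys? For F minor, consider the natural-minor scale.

Diatonic triads of Ab major: Ab (I), Bbm (ii), Cm (iii), Db (IV), Eb (V), Fm (vi), Gdim (vii°).
Diatonic triads of F minor (natural minor): Fm (i), Gdim (ii°), Ab (III), Bbm (iv), Cm (v), Db (VI), Eb (VII).
Matching root and quality in both lists: Ab, Bbm, Cm, Db, Eb, Fm, Gdim.
That gives 7 common triads.

7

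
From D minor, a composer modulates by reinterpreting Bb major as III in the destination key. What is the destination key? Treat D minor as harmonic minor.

G minor

The numeral III denotes a major triad on scale degree 3. With Bb on degree 3, the tonic of the new key is G.
Degree 3 carries a major triad in natural-minor keys, so the destination is G minor.
Check: the diatonic triads of G minor (natural minor) are Gm (i), Adim (ii°), Bb (III), Cm (iv), Dm (v), Eb (VI), F (VII) — Bb major is indeed III.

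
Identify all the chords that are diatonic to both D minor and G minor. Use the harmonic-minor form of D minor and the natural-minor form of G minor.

Triads in D minor (harmonic minor): Dm (i), Edim (ii°), Faug (III+), Gm (iv), A (V), Bb (VI), C#dim (vii°).
Triads in G minor (natural minor): Gm (i), Adim (ii°), Bb (III), Cm (iv), Dm (v), Eb (VI), F (VII).
Shared triads with their functions: Dm (i in D minor, v in G minor); Gm (iv in D minor, i in G minor); Bb (VI in D minor, III in G minor).

Dm, Gm, Bb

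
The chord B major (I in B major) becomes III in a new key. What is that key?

G♯ minor

The numeral III denotes a major triad on scale degree 3. With B on degree 3, the tonic of the new key is G♯.
Degree 3 carries a major triad in natural-minor keys, so the destination is G♯ minor.
Check: the diatonic triads of G♯ minor (natural minor) are G♯m (i), A♯dim (ii°), B (III), C♯m (iv), D♯m (v), E (VI), F♯ (VII) — B major is indeed III.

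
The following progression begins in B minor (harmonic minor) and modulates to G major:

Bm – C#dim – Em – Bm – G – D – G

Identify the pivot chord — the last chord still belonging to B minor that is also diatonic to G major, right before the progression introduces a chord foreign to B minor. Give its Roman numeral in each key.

Chords diatonic to B minor: Bm, C#dim, Daug, Em, F#, G, A#dim.
Reading the progression, the first chord not in that set is D, so the modulation leaves B minor there.
The chord immediately before D is G, which is diatonic to both keys: VI in B minor and I in G major.

G — VI in B minor, I in G major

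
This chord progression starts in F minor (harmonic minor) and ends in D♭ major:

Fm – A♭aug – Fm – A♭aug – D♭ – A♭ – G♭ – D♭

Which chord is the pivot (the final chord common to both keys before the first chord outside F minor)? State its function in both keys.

D♭ — VI in F minor, I in D♭ major

Chords diatonic to F minor: Fm, Gdim, A♭aug, B♭m, C, D♭, Edim.
Reading the progression, the first chord not in that set is A♭, so the modulation leaves F minor there.
The chord immediately before A♭ is D♭, which is diatonic to both keys: VI in F minor and I in D♭ major.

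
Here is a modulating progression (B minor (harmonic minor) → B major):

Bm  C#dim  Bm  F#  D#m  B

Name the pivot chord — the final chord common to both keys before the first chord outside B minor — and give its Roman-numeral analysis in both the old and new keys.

F# — V in B minor, V in B major

Chords diatonic to B minor: Bm, C#dim, Daug, Em, F#, G, A#dim.
Reading the progression, the first chord not in that set is D#m, so the modulation leaves B minor there.
The chord immediately before D#m is F#, which is diatonic to both keys: V in B minor and V in B major.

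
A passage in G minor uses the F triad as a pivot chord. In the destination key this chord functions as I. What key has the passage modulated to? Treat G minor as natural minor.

The numeral I denotes a major triad on scale degree 1. With F on degree 1, the tonic of the new key is F.
Degree 1 carries a major triad in major keys, so the destination is F major.
Check: the diatonic triads of F major are F (I), Gm (ii), Am (iii), Bb (IV), C (V), Dm (vi), Edim (vii°) — F is indeed I.

F major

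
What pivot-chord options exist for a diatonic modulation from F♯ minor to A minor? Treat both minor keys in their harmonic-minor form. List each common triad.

Triads in F♯ minor (harmonic minor): F♯ minor (i), G♯ diminished (ii°), A augmented (III+), B minor (iv), C♯ major (V), D major (VI), E♯ diminished (vii°).
Triads in A minor (harmonic minor): A minor (i), B diminished (ii°), C augmented (III+), D minor (iv), E major (V), F major (VI), G♯ diminished (vii°).
Shared triads with their functions: G♯ diminished (ii° in F♯ minor, vii° in A minor).

G♯dim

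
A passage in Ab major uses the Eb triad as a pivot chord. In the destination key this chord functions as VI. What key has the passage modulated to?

G minor

The numeral VI denotes a major triad on scale degree 6. With Eb on degree 6, the tonic of the new key is G.
Degree 6 carries a major triad in minor keys, so the destination is G minor.
Check: the diatonic triads of G minor (natural minor) are Gm (i), Adim (ii°), Bb (III), Cm (iv), Dm (v), Eb (VI), F (VII) — Eb is indeed VI.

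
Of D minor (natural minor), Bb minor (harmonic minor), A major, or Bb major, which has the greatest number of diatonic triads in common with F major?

Triads of F major: F (I), Gm (ii), Am (iii), Bb (IV), C (V), Dm (vi), Edim (vii°).
D minor (natural minor) shares 7: F, Gm, Am, Bb, C, Dm, Edim.
Bb minor (harmonic minor) shares 1: F.
A major shares 0: none.
Bb major shares 4: F, Gm, Bb, Dm.
The most common triads (7) are shared with D minor.

D minor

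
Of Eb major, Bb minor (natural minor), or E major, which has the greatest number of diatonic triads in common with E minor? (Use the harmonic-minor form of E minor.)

Triads of E minor (harmonic minor): E minor (i), F# diminished (ii°), G augmented (III+), A minor (iv), B major (V), C major (VI), D# diminished (vii°).
Eb major shares 0: none.
Bb minor (natural minor) shares 0: none.
E major shares 2: B, D#dim.
The most common triads (2) are shared with E major.

E major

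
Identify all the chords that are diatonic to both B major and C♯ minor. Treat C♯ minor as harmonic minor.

C♯m

Triads in B major: B (I), C♯m (ii), D♯m (iii), E (IV), F♯ (V), G♯m (vi), A♯dim (vii°).
Triads in C♯ minor (harmonic minor): C♯m (i), D♯dim (ii°), Eaug (III+), F♯m (iv), G♯ (V), A (VI), B♯dim (vii°).
Shared triads with their functions: C♯m (ii in B major, i in C♯ minor).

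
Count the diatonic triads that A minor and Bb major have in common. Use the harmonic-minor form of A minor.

2

Diatonic triads of A minor (harmonic minor): A minor (i), B diminished (ii°), C augmented (III+), D minor (iv), E major (V), F major (VI), G# diminished (vii°).
Diatonic triads of Bb major: Bb major (I), C minor (ii), D minor (iii), Eb major (IV), F major (V), G minor (vi), A diminished (vii°).
Matching root and quality in both lists: D minor, F major.
That gives 2 common triads.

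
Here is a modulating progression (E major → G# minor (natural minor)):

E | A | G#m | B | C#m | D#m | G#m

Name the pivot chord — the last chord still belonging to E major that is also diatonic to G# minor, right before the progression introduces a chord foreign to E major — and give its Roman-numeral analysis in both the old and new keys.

Chords diatonic to E major: E, F#m, G#m, A, B, C#m, D#dim.
Reading the progression, the first chord not in that set is D#m, so the modulation leaves E major there.
The chord immediately before D#m is C#m, which is diatonic to both keys: vi in E major and iv in G# minor.

C#m — vi in E major, iv in G# minor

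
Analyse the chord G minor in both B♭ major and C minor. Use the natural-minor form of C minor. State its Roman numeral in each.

vi in B♭ major; v in C minor

The scale of B♭ major is B♭ C D E♭ F G A; G is degree 6, and the triad built there (G-B♭-D) is minor, so it is vi.
The scale of C minor (natural minor) is C D E♭ F G A♭ B♭; G is degree 5, and the triad built there (G-B♭-D) is minor, so it is v.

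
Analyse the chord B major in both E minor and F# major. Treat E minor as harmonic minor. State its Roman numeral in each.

V in E minor; IV in F# major

The scale of E minor (harmonic minor) is E F# G A B C D#; B is degree 5, and the triad built there (B-D#-F#) is major, so it is V.
The scale of F# major is F# G# A# B C# D# E#; B is degree 4, and the triad built there (B-D#-F#) is major, so it is IV.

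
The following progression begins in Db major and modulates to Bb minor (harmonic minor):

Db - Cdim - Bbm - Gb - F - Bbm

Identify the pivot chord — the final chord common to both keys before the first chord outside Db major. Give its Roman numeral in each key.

Chords diatonic to Db major: Db, Ebm, Fm, Gb, Ab, Bbm, Cdim.
Reading the progression, the first chord not in that set is F, so the modulation leaves Db major there.
The chord immediately before F is Gb, which is diatonic to both keys: IV in Db major and VI in Bb minor.

Gb — IV in Db major, VI in Bb minor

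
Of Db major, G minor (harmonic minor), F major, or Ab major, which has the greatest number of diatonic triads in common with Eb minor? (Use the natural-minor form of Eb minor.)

Triads of Eb minor (natural minor): Ebm (i), Fdim (ii°), Gb (III), Abm (iv), Bbm (v), Cb (VI), Db (VII).
Db major shares 4: Ebm, Gb, Bbm, Db.
G minor (harmonic minor) shares 0: none.
F major shares 0: none.
Ab major shares 2: Bbm, Db.
The most common triads (4) are shared with Db major.

Db major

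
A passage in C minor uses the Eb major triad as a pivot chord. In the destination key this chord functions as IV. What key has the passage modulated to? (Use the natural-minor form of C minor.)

Bb major

The numeral IV denotes a major triad on scale degree 4. With Eb on degree 4, the tonic of the new key is Bb.
Degree 4 carries a major triad in major keys, so the destination is Bb major.
Check: the diatonic triads of Bb major are Bb (I), Cm (ii), Dm (iii), Eb (IV), F (V), Gm (vi), Adim (vii°) — Eb major is indeed IV.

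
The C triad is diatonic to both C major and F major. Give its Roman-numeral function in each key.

I in C major; V in F major

The scale of C major is C D E F G A B; C is degree 1, and the triad built there (C-E-G) is major, so it is I.
The scale of F major is F G A Bb C D E; C is degree 5, and the triad built there (C-E-G) is major, so it is V.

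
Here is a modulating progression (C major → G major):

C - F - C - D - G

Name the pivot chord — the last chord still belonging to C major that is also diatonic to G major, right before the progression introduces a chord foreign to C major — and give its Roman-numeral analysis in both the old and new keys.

Chords diatonic to C major: C, Dm, Em, F, G, Am, Bdim.
Reading the progression, the first chord not in that set is D, so the modulation leaves C major there.
The chord immediately before D is C, which is diatonic to both keys: I in C major and IV in G major.

C — I in C major, IV in G major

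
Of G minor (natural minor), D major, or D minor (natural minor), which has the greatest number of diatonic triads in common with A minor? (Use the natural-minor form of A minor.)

D minor

Triads of A minor (natural minor): A minor (i), B diminished (ii°), C major (III), D minor (iv), E minor (v), F major (VI), G major (VII).
G minor (natural minor) shares 2: Dm, F.
D major shares 2: Em, G.
D minor (natural minor) shares 4: Am, C, Dm, F.
The most common triads (4) are shared with D minor.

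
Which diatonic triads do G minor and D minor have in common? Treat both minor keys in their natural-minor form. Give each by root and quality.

Triads in G minor (natural minor): Gm (i), Adim (ii°), B♭ (III), Cm (iv), Dm (v), E♭ (VI), F (VII).
Triads in D minor (natural minor): Dm (i), Edim (ii°), F (III), Gm (iv), Am (v), B♭ (VI), C (VII).
Shared triads with their functions: Gm (i in G minor, iv in D minor); B♭ (III in G minor, VI in D minor); Dm (v in G minor, i in D minor); F (VII in G minor, III in D minor).

Gm, B♭, Dm, F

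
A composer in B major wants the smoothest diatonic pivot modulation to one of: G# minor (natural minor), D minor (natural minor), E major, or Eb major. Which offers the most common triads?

Triads of B major: B (I), C#m (ii), D#m (iii), E (IV), F# (V), G#m (vi), A#dim (vii°).
G# minor (natural minor) shares 7: B, C#m, D#m, E, F#, G#m, A#dim.
D minor (natural minor) shares 0: none.
E major shares 4: B, C#m, E, G#m.
Eb major shares 0: none.
The most common triads (7) are shared with G# minor.

G# minor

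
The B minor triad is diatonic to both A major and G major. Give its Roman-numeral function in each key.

The scale of A major is A B C♯ D E F♯ G♯; B is degree 2, and the triad built there (B-D-F♯) is minor, so it is ii.
The scale of G major is G A B C D E F♯; B is degree 3, and the triad built there (B-D-F♯) is minor, so it is iii.

ii in A major; iii in G major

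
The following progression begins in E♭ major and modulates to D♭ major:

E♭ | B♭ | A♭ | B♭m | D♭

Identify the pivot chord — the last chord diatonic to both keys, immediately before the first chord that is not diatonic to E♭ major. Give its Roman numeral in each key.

Chords diatonic to E♭ major: E♭, Fm, Gm, A♭, B♭, Cm, Ddim.
Reading the progression, the first chord not in that set is B♭m, so the modulation leaves E♭ major there.
The chord immediately before B♭m is A♭, which is diatonic to both keys: IV in E♭ major and V in D♭ major.

A♭ — IV in E♭ major, V in D♭ major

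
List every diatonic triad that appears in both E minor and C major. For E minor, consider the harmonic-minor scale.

Triads in E minor (harmonic minor): Em (i), F♯dim (ii°), Gaug (III+), Am (iv), B (V), C (VI), D♯dim (vii°).
Triads in C major: C (I), Dm (ii), Em (iii), F (IV), G (V), Am (vi), Bdim (vii°).
Shared triads with their functions: Em (i in E minor, iii in C major); Am (iv in E minor, vi in C major); C (VI in E minor, I in C major).

Em, Am, C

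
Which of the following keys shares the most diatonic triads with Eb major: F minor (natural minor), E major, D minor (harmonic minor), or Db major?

Triads of Eb major: Eb major (I), F minor (ii), G minor (iii), Ab major (IV), Bb major (V), C minor (vi), D diminished (vii°).
F minor (natural minor) shares 4: Eb, Fm, Ab, Cm.
E major shares 0: none.
D minor (harmonic minor) shares 2: Gm, Bb.
Db major shares 2: Fm, Ab.
The most common triads (4) are shared with F minor.

F minor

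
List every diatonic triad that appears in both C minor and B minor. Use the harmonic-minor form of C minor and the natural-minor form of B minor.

Triads in C minor (harmonic minor): Cm (i), Ddim (ii°), Ebaug (III+), Fm (iv), G (V), Ab (VI), Bdim (vii°).
Triads in B minor (natural minor): Bm (i), C#dim (ii°), D (III), Em (iv), F#m (v), G (VI), A (VII).
Shared triads with their functions: G (V in C minor, VI in B minor).

G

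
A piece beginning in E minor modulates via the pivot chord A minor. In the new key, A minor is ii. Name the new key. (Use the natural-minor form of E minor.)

The numeral ii denotes a minor triad on scale degree 2. With A on degree 2, the tonic of the new key is G.
Degree 2 carries a minor triad in major keys, so the destination is G major.
Check: the diatonic triads of G major are G (I), Am (ii), Bm (iii), C (IV), D (V), Em (vi), F♯dim (vii°) — A minor is indeed ii.

G major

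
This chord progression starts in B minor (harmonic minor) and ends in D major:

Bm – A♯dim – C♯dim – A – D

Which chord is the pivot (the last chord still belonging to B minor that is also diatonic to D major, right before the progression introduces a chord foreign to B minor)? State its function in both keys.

C♯dim — ii° in B minor, vii° in D major

Chords diatonic to B minor: Bm, C♯dim, Daug, Em, F♯, G, A♯dim.
Reading the progression, the first chord not in that set is A, so the modulation leaves B minor there.
The chord immediately before A is C♯dim, which is diatonic to both keys: ii° in B minor and vii° in D major.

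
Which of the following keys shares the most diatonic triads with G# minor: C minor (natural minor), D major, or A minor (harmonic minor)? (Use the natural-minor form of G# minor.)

Triads of G# minor (natural minor): G# minor (i), A# diminished (ii°), B major (III), C# minor (iv), D# minor (v), E major (VI), F# major (VII).
C minor (natural minor) shares 0: none.
D major shares 0: none.
A minor (harmonic minor) shares 1: E.
The most common triads (1) are shared with A minor.

A minor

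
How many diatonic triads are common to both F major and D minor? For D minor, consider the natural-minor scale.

7

Diatonic triads of F major: F (I), Gm (ii), Am (iii), Bb (IV), C (V), Dm (vi), Edim (vii°).
Diatonic triads of D minor (natural minor): Dm (i), Edim (ii°), F (III), Gm (iv), Am (v), Bb (VI), C (VII).
Matching root and quality in both lists: F, Gm, Am, Bb, C, Dm, Edim.
That gives 7 common triads.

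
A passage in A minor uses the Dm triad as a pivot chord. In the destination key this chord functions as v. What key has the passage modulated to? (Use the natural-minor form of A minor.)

G minor

The numeral v denotes a minor triad on scale degree 5. With D on degree 5, the tonic of the new key is G.
Degree 5 carries a minor triad in natural-minor keys, so the destination is G minor.
Check: the diatonic triads of G minor (natural minor) are Gm (i), Adim (ii°), Bb (III), Cm (iv), Dm (v), Eb (VI), F (VII) — Dm is indeed v.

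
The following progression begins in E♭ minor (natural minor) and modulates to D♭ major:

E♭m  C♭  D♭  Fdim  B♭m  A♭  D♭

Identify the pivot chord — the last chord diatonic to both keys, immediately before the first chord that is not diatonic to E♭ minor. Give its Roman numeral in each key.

Chords diatonic to E♭ minor: E♭m, Fdim, G♭, A♭m, B♭m, C♭, D♭.
Reading the progression, the first chord not in that set is A♭, so the modulation leaves E♭ minor there.
The chord immediately before A♭ is B♭m, which is diatonic to both keys: v in E♭ minor and vi in D♭ major.

B♭m — v in E♭ minor, vi in D♭ major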